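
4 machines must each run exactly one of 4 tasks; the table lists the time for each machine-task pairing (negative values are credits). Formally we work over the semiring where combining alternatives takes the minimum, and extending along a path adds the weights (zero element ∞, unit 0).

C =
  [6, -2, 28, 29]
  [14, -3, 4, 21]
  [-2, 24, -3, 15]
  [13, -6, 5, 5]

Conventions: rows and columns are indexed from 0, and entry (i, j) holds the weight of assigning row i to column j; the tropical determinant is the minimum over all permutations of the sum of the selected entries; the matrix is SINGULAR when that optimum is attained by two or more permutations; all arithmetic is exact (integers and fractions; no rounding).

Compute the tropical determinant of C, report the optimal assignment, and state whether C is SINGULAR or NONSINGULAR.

σ = (0, 1, 2, 3): 6 + (-3) + (-3) + 5 = 5
σ = (0, 1, 3, 2): 6 + (-3) + 15 + 5 = 23
σ = (0, 2, 1, 3): 6 + 4 + 24 + 5 = 39
σ = (0, 2, 3, 1): 6 + 4 + 15 + (-6) = 19
σ = (0, 3, 1, 2): 6 + 21 + 24 + 5 = 56
σ = (0, 3, 2, 1): 6 + 21 + (-3) + (-6) = 18
σ = (1, 0, 2, 3): (-2) + 14 + (-3) + 5 = 14
σ = (1, 0, 3, 2): (-2) + 14 + 15 + 5 = 32
σ = (1, 2, 0, 3): (-2) + 4 + (-2) + 5 = 5
σ = (1, 2, 3, 0): (-2) + 4 + 15 + 13 = 30
σ = (1, 3, 0, 2): (-2) + 21 + (-2) + 5 = 22
σ = (1, 3, 2, 0): (-2) + 21 + (-3) + 13 = 29
σ = (2, 0, 1, 3): 28 + 14 + 24 + 5 = 71
σ = (2, 0, 3, 1): 28 + 14 + 15 + (-6) = 51
σ = (2, 1, 0, 3): 28 + (-3) + (-2) + 5 = 28
σ = (2, 1, 3, 0): 28 + (-3) + 15 + 13 = 53
σ = (2, 3, 0, 1): 28 + 21 + (-2) + (-6) = 41
σ = (2, 3, 1, 0): 28 + 21 + 24 + 13 = 86
σ = (3, 0, 1, 2): 29 + 14 + 24 + 5 = 72
σ = (3, 0, 2, 1): 29 + 14 + (-3) + (-6) = 34
σ = (3, 1, 0, 2): 29 + (-3) + (-2) + 5 = 29
σ = (3, 1, 2, 0): 29 + (-3) + (-3) + 13 = 36
σ = (3, 2, 0, 1): 29 + 4 + (-2) + (-6) = 25
σ = (3, 2, 1, 0): 29 + 4 + 24 + 13 = 70
Optimal value attained by: σ = (0, 1, 2, 3).
Answer: det⊕(C) = 5; verdict: SINGULAR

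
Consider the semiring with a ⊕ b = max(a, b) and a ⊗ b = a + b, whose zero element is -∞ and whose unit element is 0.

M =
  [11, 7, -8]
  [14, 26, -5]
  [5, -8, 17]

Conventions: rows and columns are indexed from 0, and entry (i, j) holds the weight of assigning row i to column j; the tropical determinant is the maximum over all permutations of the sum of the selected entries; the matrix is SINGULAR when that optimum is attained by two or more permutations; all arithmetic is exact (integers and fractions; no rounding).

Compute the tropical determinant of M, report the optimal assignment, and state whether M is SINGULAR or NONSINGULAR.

σ = (0, 1, 2): 11 + 26 + 17 = 54
σ = (0, 2, 1): 11 + (-5) + (-8) = -2
σ = (1, 0, 2): 7 + 14 + 17 = 38
σ = (1, 2, 0): 7 + (-5) + 5 = 7
σ = (2, 0, 1): (-8) + 14 + (-8) = -2
σ = (2, 1, 0): (-8) + 26 + 5 = 23
Optimal value attained by: σ = (0, 1, 2).
Answer: det⊕(M) = 54; verdict: NONSINGULAR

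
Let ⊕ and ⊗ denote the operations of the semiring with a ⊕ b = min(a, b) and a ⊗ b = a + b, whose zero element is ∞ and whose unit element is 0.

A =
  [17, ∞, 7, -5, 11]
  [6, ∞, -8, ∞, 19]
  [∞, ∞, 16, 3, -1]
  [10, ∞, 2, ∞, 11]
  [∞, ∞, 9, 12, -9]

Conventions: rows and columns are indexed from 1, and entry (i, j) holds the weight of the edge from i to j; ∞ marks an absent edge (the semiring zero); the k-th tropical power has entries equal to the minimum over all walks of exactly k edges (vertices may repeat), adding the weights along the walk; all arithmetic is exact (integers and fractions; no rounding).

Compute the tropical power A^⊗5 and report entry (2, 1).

A^⊗2:
  [5, ∞, -3, 10, 2]
  [23, ∞, 8, -5, -9]
  [13, ∞, 5, 11, -10]
  [27, ∞, 17, 5, 1]
  [22, ∞, 0, 3, -18]
A^⊗3:
  [20, ∞, 11, 0, -7]
  [5, ∞, -3, 3, -18]
  [21, ∞, -1, 2, -19]
  [15, ∞, 7, 13, -8]
  [13, ∞, -9, -6, -27]
A^⊗4:
  [10, ∞, 2, 5, -16]
  [13, ∞, -9, -6, -27]
  [12, ∞, -10, -7, -28]
  [23, ∞, 1, 4, -17]
  [4, ∞, -18, -15, -36]
A^⊗5:
  [15, ∞, -7, -4, -25]
  [4, ∞, -18, -15, -36]
  [3, ∞, -19, -16, -37]
  [14, ∞, -8, -5, -26]
  [-5, ∞, -27, -24, -45]
Key observation: the optimum is the walk 2->3->5->5->4->1, with weight (-8) + (-1) + (-9) + 12 + 10 = 4.
Optimal value attained by: walk 2->3->5->5->4->1.
Answer: (A^⊗5)[2][1] = 4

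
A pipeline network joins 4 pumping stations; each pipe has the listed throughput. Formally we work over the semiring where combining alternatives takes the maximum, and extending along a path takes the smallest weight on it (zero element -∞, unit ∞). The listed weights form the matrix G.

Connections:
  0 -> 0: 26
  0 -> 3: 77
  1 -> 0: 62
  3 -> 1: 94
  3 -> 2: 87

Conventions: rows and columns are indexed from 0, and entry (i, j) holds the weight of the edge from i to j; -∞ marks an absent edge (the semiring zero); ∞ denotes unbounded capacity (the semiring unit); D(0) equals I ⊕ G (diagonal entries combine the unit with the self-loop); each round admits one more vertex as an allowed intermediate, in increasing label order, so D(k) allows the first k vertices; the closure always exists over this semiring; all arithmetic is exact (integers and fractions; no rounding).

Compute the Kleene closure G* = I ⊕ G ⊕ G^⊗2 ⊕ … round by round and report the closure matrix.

D(0):
  [∞, -∞, -∞, 77]
  [62, ∞, -∞, -∞]
  [-∞, -∞, ∞, -∞]
  [-∞, 94, 87, ∞]
D(1):
  [∞, -∞, -∞, 77]
  [62, ∞, -∞, 62]
  [-∞, -∞, ∞, -∞]
  [-∞, 94, 87, ∞]
D(2):
  [∞, -∞, -∞, 77]
  [62, ∞, -∞, 62]
  [-∞, -∞, ∞, -∞]
  [62, 94, 87, ∞]
D(3):
  [∞, -∞, -∞, 77]
  [62, ∞, -∞, 62]
  [-∞, -∞, ∞, -∞]
  [62, 94, 87, ∞]
D(4):
  [∞, 77, 77, 77]
  [62, ∞, 62, 62]
  [-∞, -∞, ∞, -∞]
  [62, 94, 87, ∞]
Answer: G* = [[∞, 77, 77, 77], [62, ∞, 62, 62], [-∞, -∞, ∞, -∞], [62, 94, 87, ∞]]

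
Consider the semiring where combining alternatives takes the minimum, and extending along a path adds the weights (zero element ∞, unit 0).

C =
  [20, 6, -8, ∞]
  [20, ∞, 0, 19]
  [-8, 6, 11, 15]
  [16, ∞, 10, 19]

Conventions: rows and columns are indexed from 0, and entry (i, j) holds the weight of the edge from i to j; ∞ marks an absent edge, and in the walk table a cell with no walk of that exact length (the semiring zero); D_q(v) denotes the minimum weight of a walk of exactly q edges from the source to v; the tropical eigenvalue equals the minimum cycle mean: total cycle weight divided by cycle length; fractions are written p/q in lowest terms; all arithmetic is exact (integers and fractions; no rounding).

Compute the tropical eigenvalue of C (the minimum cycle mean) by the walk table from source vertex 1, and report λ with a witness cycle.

q=0: [∞, 0, ∞, ∞]
q=1: [20, ∞, 0, 19]
q=2: [-8, 6, 11, 15]
q=3: [3, -2, -16, 25]
q=4: [-24, -10, -5, -1]
Optimal cycle mean attained by: cycle 0->2->0, total (-8) + (-8), length 2.
Answer: λ = -8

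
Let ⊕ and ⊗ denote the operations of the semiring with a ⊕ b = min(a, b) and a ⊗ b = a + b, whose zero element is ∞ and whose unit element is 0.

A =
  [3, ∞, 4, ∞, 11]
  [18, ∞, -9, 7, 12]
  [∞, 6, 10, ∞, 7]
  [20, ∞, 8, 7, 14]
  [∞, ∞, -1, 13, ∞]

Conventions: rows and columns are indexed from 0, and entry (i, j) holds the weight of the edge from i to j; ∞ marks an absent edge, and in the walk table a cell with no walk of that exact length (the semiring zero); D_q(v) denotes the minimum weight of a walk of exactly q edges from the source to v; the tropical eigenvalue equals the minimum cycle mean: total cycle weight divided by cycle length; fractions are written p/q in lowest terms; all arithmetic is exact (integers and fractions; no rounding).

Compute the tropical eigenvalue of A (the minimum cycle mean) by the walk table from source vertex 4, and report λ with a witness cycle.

q=0: [∞, ∞, ∞, ∞, 0]
q=1: [∞, ∞, -1, 13, ∞]
q=2: [33, 5, 9, 20, 6]
q=3: [23, 15, -4, 12, 16]
q=4: [26, 2, 6, 19, 3]
q=5: [20, 12, -7, 9, 13]
Optimal cycle mean attained by: cycle 1->2->1, total (-9) + 6, length 2.
Answer: λ = -3/2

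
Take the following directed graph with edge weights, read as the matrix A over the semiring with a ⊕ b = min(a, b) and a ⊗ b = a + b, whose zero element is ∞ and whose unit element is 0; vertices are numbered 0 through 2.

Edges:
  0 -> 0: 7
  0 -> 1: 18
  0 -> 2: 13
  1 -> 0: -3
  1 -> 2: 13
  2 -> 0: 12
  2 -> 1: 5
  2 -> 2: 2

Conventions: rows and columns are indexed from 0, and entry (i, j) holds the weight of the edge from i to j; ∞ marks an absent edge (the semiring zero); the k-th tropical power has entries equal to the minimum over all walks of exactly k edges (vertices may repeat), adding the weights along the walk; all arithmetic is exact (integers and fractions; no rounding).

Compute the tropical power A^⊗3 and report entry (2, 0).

A^⊗2:
  [14, 18, 15]
  [4, 15, 10]
  [2, 7, 4]
A^⊗3:
  [15, 20, 17]
  [11, 15, 12]
  [4, 9, 6]
Key observation: the optimum is the walk 2->2->1->0, with weight 2 + 5 + (-3) = 4.
Optimal value attained by: walk 2->2->1->0.
Answer: (A^⊗3)[2][0] = 4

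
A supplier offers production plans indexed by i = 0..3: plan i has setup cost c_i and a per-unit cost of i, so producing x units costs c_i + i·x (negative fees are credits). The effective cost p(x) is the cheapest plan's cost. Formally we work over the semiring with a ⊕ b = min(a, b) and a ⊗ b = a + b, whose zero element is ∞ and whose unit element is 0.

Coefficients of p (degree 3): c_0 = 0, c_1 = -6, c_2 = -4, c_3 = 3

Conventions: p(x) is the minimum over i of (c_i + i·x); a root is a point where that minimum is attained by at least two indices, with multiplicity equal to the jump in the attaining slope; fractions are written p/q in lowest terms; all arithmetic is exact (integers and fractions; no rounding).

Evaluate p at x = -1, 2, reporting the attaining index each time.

p(-1) = min(0+0·(-1)=0, -6+1·(-1)=-7, -4+2·(-1)=-6, 3+3·(-1)=0) = -7 (attained by i=1)
p(2) = min(0+0·2=0, -6+1·2=-4, -4+2·2=0, 3+3·2=9) = -4 (attained by i=1)
Answer: p(-1) = -7; p(2) = -4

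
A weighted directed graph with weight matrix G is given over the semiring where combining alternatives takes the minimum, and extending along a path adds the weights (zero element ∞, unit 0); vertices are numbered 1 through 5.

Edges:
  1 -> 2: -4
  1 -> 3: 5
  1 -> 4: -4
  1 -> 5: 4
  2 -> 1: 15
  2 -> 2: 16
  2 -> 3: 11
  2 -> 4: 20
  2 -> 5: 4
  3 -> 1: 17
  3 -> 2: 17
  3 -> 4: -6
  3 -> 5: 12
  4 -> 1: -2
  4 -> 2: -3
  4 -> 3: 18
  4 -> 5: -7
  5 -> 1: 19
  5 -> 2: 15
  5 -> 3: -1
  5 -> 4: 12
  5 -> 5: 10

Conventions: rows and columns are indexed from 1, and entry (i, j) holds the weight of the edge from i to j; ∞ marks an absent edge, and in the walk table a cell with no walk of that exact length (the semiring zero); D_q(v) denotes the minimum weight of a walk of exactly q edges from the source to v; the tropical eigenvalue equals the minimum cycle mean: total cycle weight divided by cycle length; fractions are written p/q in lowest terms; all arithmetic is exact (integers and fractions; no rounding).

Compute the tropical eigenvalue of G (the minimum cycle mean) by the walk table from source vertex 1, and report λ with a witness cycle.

q=0: [0, ∞, ∞, ∞, ∞]
q=1: [∞, -4, 5, -4, 4]
q=2: [-6, -7, 3, -1, -11]
q=3: [-3, -10, -12, -10, -8]
q=4: [-12, -13, -9, -18, -17]
q=5: [-20, -21, -18, -16, -25]
Optimal cycle mean attained by: cycle 3->4->5->3, total (-6) + (-7) + (-1), length 3.
Answer: λ = -14/3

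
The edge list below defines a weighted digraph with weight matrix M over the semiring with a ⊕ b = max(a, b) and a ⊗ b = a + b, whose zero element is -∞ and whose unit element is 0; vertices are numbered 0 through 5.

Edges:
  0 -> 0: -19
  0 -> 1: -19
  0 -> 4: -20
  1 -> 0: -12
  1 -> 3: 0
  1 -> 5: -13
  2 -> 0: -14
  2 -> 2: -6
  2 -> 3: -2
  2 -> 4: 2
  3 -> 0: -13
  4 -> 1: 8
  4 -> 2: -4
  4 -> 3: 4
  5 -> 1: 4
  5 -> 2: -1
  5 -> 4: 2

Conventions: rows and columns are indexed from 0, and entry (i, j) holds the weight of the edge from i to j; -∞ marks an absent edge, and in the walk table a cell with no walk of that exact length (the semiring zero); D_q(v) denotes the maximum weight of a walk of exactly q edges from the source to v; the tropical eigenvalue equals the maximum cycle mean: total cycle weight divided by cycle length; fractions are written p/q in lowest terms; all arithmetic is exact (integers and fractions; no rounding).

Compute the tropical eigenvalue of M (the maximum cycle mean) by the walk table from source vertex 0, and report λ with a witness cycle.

q=0: [0, -∞, -∞, -∞, -∞, -∞]
q=1: [-19, -19, -∞, -∞, -20, -∞]
q=2: [-31, -12, -24, -16, -39, -32]
q=3: [-24, -28, -30, -12, -22, -25]
q=4: [-25, -14, -26, -18, -23, -41]
q=5: [-26, -15, -27, -14, -24, -27]
q=6: [-27, -16, -28, -15, -25, -28]
Optimal cycle mean attained by: cycle 1->5->2->4->1, total (-13) + (-1) + 2 + 8, length 4.
Answer: λ = -1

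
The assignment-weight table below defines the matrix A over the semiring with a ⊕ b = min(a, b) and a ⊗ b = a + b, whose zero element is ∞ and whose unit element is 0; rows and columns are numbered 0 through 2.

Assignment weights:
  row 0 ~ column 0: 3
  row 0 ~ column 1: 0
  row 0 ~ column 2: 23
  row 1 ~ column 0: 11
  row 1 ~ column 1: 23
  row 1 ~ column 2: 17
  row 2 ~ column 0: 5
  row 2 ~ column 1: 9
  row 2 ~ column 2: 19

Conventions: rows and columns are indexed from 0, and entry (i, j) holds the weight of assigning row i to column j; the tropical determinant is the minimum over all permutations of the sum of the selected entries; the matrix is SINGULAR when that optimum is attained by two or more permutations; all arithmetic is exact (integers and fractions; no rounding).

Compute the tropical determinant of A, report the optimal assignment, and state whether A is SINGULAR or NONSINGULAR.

σ = (0, 1, 2): 3 + 23 + 19 = 45
σ = (0, 2, 1): 3 + 17 + 9 = 29
σ = (1, 0, 2): 0 + 11 + 19 = 30
σ = (1, 2, 0): 0 + 17 + 5 = 22
σ = (2, 0, 1): 23 + 11 + 9 = 43
σ = (2, 1, 0): 23 + 23 + 5 = 51
Optimal value attained by: σ = (1, 2, 0).
Answer: det⊕(A) = 22; verdict: NONSINGULAR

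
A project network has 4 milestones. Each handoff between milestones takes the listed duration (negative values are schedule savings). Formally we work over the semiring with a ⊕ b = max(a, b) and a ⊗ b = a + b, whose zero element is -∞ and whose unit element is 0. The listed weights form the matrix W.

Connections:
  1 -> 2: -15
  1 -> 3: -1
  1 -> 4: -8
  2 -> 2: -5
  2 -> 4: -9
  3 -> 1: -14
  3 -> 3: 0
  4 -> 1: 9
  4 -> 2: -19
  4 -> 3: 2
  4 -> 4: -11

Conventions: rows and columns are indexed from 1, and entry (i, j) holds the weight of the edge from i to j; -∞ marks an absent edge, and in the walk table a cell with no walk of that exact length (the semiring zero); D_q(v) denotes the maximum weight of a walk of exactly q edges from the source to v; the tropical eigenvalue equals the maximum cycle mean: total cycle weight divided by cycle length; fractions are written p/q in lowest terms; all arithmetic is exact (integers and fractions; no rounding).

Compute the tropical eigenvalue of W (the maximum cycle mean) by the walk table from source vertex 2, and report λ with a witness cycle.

q=0: [-∞, 0, -∞, -∞]
q=1: [-∞, -5, -∞, -9]
q=2: [0, -10, -7, -14]
q=3: [-5, -15, -1, -8]
q=4: [1, -20, -1, -13]
Optimal cycle mean attained by: cycle 1->4->1, total (-8) + 9, length 2.
Answer: λ = 1/2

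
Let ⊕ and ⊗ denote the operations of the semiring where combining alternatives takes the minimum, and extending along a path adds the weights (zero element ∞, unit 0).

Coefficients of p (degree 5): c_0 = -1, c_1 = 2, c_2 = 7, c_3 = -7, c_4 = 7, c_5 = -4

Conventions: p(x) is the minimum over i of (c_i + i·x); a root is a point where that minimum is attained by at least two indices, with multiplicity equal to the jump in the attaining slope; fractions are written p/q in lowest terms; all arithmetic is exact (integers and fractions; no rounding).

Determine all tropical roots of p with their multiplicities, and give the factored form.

hull edge (i=0, c=-1) to (i=3, c=-7): slope -2, span 3
hull edge (i=3, c=-7) to (i=5, c=-4): slope 3/2, span 2
Factored form: p(x) = -4 ⊗ (x ⊕ (-3/2)) ⊗ (x ⊕ (-3/2)) ⊗ (x ⊕ 2) ⊗ (x ⊕ 2) ⊗ (x ⊕ 2)
Answer: roots = -3/2 (mult 2), 2 (mult 3)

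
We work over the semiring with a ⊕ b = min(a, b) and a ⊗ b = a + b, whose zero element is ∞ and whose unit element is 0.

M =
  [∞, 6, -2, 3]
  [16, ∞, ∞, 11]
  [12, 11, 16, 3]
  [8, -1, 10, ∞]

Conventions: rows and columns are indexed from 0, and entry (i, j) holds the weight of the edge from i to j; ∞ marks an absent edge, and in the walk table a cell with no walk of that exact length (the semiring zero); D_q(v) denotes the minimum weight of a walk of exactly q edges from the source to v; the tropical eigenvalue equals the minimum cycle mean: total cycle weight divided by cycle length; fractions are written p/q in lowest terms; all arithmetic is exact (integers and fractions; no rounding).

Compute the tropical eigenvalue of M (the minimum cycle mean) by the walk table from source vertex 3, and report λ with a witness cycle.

q=0: [∞, ∞, ∞, 0]
q=1: [8, -1, 10, ∞]
q=2: [15, 14, 6, 10]
q=3: [18, 9, 13, 9]
q=4: [17, 8, 16, 16]
Optimal cycle mean attained by: cycle 0->2->3->0, total (-2) + 3 + 8, length 3.
Answer: λ = 3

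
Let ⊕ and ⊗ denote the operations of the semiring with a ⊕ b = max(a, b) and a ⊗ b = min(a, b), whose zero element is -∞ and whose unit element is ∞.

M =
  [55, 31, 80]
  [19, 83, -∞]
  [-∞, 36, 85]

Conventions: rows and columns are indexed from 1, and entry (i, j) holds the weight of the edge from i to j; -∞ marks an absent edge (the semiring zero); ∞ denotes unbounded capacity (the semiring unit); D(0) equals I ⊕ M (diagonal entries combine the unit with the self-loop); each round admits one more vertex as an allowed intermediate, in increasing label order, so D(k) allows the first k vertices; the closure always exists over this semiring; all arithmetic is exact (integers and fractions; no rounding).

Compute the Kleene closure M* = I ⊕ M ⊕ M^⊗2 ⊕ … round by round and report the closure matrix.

D(0):
  [∞, 31, 80]
  [19, ∞, -∞]
  [-∞, 36, ∞]
D(1):
  [∞, 31, 80]
  [19, ∞, 19]
  [-∞, 36, ∞]
D(2):
  [∞, 31, 80]
  [19, ∞, 19]
  [19, 36, ∞]
D(3):
  [∞, 36, 80]
  [19, ∞, 19]
  [19, 36, ∞]
Answer: M* = [[∞, 36, 80], [19, ∞, 19], [19, 36, ∞]]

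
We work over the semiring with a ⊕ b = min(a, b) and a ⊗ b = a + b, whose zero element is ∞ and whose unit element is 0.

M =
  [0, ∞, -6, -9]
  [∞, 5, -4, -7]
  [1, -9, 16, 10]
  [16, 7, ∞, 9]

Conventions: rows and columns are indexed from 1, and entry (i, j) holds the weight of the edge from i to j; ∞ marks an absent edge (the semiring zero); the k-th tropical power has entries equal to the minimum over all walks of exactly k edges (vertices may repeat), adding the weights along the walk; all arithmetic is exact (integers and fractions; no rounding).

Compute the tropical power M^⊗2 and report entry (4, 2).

M^⊗2:
  [-5, -15, -6, -9]
  [-3, -13, 1, -2]
  [1, -4, -13, -16]
  [16, 12, 3, 0]
Key observation: the optimum is the walk 4->2->2, with weight 7 + 5 = 12.
Optimal value attained by: walk 4->2->2.
Answer: (M^⊗2)[4][2] = 12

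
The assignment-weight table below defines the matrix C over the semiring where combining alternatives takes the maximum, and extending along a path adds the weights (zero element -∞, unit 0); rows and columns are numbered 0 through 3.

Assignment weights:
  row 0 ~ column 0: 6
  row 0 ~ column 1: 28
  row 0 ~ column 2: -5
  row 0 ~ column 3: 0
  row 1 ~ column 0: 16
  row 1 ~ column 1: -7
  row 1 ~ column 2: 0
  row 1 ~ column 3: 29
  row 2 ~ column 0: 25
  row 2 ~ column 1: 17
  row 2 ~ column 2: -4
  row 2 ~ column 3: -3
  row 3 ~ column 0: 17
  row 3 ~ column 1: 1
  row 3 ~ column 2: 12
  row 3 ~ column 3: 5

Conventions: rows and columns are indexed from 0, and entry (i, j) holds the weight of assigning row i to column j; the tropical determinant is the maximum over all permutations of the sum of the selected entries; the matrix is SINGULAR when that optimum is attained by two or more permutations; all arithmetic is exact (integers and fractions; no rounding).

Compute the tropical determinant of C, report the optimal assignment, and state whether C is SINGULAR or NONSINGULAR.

σ = (0, 1, 2, 3): 6 + (-7) + (-4) + 5 = 0
σ = (0, 1, 3, 2): 6 + (-7) + (-3) + 12 = 8
σ = (0, 2, 1, 3): 6 + 0 + 17 + 5 = 28
σ = (0, 2, 3, 1): 6 + 0 + (-3) + 1 = 4
σ = (0, 3, 1, 2): 6 + 29 + 17 + 12 = 64
σ = (0, 3, 2, 1): 6 + 29 + (-4) + 1 = 32
σ = (1, 0, 2, 3): 28 + 16 + (-4) + 5 = 45
σ = (1, 0, 3, 2): 28 + 16 + (-3) + 12 = 53
σ = (1, 2, 0, 3): 28 + 0 + 25 + 5 = 58
σ = (1, 2, 3, 0): 28 + 0 + (-3) + 17 = 42
σ = (1, 3, 0, 2): 28 + 29 + 25 + 12 = 94
σ = (1, 3, 2, 0): 28 + 29 + (-4) + 17 = 70
σ = (2, 0, 1, 3): (-5) + 16 + 17 + 5 = 33
σ = (2, 0, 3, 1): (-5) + 16 + (-3) + 1 = 9
σ = (2, 1, 0, 3): (-5) + (-7) + 25 + 5 = 18
σ = (2, 1, 3, 0): (-5) + (-7) + (-3) + 17 = 2
σ = (2, 3, 0, 1): (-5) + 29 + 25 + 1 = 50
σ = (2, 3, 1, 0): (-5) + 29 + 17 + 17 = 58
σ = (3, 0, 1, 2): 0 + 16 + 17 + 12 = 45
σ = (3, 0, 2, 1): 0 + 16 + (-4) + 1 = 13
σ = (3, 1, 0, 2): 0 + (-7) + 25 + 12 = 30
σ = (3, 1, 2, 0): 0 + (-7) + (-4) + 17 = 6
σ = (3, 2, 0, 1): 0 + 0 + 25 + 1 = 26
σ = (3, 2, 1, 0): 0 + 0 + 17 + 17 = 34
Optimal value attained by: σ = (1, 3, 0, 2).
Answer: det⊕(C) = 94; verdict: NONSINGULAR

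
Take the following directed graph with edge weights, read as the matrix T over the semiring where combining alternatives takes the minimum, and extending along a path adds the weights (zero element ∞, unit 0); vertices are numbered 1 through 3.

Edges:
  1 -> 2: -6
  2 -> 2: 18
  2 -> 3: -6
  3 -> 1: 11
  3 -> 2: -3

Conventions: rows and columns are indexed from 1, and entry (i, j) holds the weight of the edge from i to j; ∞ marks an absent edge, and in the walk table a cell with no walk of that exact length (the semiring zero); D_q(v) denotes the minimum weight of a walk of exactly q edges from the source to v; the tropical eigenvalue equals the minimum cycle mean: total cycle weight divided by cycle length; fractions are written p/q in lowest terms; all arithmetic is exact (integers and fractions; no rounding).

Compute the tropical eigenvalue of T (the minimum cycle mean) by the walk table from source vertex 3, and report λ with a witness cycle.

q=0: [∞, ∞, 0]
q=1: [11, -3, ∞]
q=2: [∞, 5, -9]
q=3: [2, -12, -1]
Optimal cycle mean attained by: cycle 2->3->2, total (-6) + (-3), length 2.
Answer: λ = -9/2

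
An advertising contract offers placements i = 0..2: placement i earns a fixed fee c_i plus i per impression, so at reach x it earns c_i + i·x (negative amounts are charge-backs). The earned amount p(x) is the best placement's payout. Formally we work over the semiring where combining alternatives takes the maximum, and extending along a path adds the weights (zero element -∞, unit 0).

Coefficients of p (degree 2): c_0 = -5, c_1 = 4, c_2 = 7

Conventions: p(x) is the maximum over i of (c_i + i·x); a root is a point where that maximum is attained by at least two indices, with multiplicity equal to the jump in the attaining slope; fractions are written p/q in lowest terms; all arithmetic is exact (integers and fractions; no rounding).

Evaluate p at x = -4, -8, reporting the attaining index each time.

p(-4) = max(-5+0·(-4)=-5, 4+1·(-4)=0, 7+2·(-4)=-1) = 0 (attained by i=1)
p(-8) = max(-5+0·(-8)=-5, 4+1·(-8)=-4, 7+2·(-8)=-9) = -4 (attained by i=1)
Answer: p(-4) = 0; p(-8) = -4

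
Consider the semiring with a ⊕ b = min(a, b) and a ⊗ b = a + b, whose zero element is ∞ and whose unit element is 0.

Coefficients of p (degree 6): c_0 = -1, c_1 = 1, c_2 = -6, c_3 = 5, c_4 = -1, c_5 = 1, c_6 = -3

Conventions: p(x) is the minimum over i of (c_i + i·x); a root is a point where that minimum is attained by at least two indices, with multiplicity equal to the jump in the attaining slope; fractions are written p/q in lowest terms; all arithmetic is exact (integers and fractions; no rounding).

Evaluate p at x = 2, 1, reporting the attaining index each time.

p(2) = min(-1+0·2=-1, 1+1·2=3, -6+2·2=-2, 5+3·2=11, -1+4·2=7, 1+5·2=11, -3+6·2=9) = -2 (attained by i=2)
p(1) = min(-1+0·1=-1, 1+1·1=2, -6+2·1=-4, 5+3·1=8, -1+4·1=3, 1+5·1=6, -3+6·1=3) = -4 (attained by i=2)
Answer: p(2) = -2; p(1) = -4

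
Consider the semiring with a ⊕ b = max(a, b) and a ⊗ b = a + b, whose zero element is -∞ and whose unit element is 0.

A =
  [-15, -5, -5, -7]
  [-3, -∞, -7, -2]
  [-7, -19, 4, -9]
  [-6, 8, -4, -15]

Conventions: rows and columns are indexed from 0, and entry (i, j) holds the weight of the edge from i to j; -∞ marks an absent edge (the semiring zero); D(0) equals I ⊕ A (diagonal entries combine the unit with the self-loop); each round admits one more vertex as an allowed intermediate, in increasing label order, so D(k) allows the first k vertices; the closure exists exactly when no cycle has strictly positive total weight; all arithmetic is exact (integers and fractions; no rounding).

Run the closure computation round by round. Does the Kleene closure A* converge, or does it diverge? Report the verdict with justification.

Detection: at round 0, diagonal entry (2, 2) turns strictly positive.
Key observation: the cycle 2->2 has total weight 4, which is strictly positive.
Answer: DIVERGES — positive cycle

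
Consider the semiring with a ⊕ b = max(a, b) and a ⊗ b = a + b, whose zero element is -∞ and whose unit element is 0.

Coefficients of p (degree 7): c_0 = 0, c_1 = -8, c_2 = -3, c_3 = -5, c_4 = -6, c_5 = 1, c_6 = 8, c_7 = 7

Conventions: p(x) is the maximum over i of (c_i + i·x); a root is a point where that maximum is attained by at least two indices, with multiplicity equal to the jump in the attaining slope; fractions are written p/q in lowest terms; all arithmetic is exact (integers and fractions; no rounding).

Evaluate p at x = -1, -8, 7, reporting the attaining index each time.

p(-1) = max(0+0·(-1)=0, -8+1·(-1)=-9, -3+2·(-1)=-5, -5+3·(-1)=-8, -6+4·(-1)=-10, 1+5·(-1)=-4, 8+6·(-1)=2, 7+7·(-1)=0) = 2 (attained by i=6)
p(-8) = max(0+0·(-8)=0, -8+1·(-8)=-16, -3+2·(-8)=-19, -5+3·(-8)=-29, -6+4·(-8)=-38, 1+5·(-8)=-39, 8+6·(-8)=-40, 7+7·(-8)=-49) = 0 (attained by i=0)
p(7) = max(0+0·7=0, -8+1·7=-1, -3+2·7=11, -5+3·7=16, -6+4·7=22, 1+5·7=36, 8+6·7=50, 7+7·7=56) = 56 (attained by i=7)
Answer: p(-1) = 2; p(-8) = 0; p(7) = 56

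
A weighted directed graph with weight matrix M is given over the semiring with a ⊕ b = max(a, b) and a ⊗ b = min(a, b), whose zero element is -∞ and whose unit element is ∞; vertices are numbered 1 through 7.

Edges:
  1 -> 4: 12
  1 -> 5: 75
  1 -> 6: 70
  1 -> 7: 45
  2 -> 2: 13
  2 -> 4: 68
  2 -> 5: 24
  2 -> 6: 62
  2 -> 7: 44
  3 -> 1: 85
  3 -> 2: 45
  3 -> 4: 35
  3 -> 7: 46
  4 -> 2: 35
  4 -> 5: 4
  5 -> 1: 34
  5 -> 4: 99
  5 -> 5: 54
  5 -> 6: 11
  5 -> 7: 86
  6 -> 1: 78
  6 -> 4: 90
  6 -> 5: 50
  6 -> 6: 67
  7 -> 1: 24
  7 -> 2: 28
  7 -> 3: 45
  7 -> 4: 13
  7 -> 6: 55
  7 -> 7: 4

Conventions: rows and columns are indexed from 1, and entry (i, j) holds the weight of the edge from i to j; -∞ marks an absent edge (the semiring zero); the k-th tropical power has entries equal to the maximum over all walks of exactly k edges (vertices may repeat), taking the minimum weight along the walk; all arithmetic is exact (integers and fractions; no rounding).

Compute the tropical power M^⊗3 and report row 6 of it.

M^⊗2:
  [70, 28, 45, 75, 54, 67, 75]
  [62, 35, 44, 62, 50, 62, 24]
  [24, 35, 45, 45, 75, 70, 45]
  [4, 13, -∞, 35, 24, 35, 35]
  [34, 35, 45, 54, 54, 55, 54]
  [67, 35, -∞, 67, 75, 70, 50]
  [55, 45, 4, 55, 50, 55, 45]
M^⊗3:
  [67, 45, 45, 67, 70, 70, 54]
  [62, 44, 24, 62, 62, 62, 50]
  [70, 45, 45, 75, 54, 67, 75]
  [35, 35, 35, 35, 35, 35, 24]
  [55, 45, 45, 55, 54, 55, 54]
  [70, 35, 45, 75, 67, 67, 75]
  [55, 35, 45, 55, 55, 55, 50]
Answer: row 6 of M^⊗3 = [70, 35, 45, 75, 67, 67, 75]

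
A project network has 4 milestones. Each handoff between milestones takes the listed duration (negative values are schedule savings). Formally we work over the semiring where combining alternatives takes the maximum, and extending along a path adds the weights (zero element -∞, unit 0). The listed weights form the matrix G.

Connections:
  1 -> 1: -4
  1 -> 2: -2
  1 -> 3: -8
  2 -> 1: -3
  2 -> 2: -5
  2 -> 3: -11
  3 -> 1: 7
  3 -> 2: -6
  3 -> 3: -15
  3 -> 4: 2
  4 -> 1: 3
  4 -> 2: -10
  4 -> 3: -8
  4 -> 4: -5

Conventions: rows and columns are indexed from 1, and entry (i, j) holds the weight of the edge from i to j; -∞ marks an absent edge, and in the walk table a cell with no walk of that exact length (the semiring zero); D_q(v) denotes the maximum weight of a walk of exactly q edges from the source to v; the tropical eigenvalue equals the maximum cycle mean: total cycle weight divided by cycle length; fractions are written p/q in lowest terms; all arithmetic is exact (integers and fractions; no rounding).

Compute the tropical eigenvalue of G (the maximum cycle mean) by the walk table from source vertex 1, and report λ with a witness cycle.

q=0: [0, -∞, -∞, -∞]
q=1: [-4, -2, -8, -∞]
q=2: [-1, -6, -12, -6]
q=3: [-3, -3, -9, -10]
q=4: [-2, -5, -11, -7]
Optimal cycle mean attained by: cycle 1->3->1, total (-8) + 7, length 2.
Answer: λ = -1/2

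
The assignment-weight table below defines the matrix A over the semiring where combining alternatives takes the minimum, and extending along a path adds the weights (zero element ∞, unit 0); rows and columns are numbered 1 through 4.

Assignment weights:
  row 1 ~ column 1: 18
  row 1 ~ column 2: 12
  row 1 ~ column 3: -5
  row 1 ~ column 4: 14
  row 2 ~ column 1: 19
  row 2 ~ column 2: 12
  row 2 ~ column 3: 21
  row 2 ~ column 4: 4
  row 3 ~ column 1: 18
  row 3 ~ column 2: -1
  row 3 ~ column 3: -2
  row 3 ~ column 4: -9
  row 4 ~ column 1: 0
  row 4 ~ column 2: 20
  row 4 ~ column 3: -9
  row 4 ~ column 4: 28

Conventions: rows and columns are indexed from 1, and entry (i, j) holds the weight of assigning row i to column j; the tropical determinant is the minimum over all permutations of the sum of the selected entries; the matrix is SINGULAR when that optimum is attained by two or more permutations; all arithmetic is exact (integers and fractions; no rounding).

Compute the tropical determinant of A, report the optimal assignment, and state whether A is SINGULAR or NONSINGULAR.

σ = (1, 2, 3, 4): 18 + 12 + (-2) + 28 = 56
σ = (1, 2, 4, 3): 18 + 12 + (-9) + (-9) = 12
σ = (1, 3, 2, 4): 18 + 21 + (-1) + 28 = 66
σ = (1, 3, 4, 2): 18 + 21 + (-9) + 20 = 50
σ = (1, 4, 2, 3): 18 + 4 + (-1) + (-9) = 12
σ = (1, 4, 3, 2): 18 + 4 + (-2) + 20 = 40
σ = (2, 1, 3, 4): 12 + 19 + (-2) + 28 = 57
σ = (2, 1, 4, 3): 12 + 19 + (-9) + (-9) = 13
σ = (2, 3, 1, 4): 12 + 21 + 18 + 28 = 79
σ = (2, 3, 4, 1): 12 + 21 + (-9) + 0 = 24
σ = (2, 4, 1, 3): 12 + 4 + 18 + (-9) = 25
σ = (2, 4, 3, 1): 12 + 4 + (-2) + 0 = 14
σ = (3, 1, 2, 4): (-5) + 19 + (-1) + 28 = 41
σ = (3, 1, 4, 2): (-5) + 19 + (-9) + 20 = 25
σ = (3, 2, 1, 4): (-5) + 12 + 18 + 28 = 53
σ = (3, 2, 4, 1): (-5) + 12 + (-9) + 0 = -2
σ = (3, 4, 1, 2): (-5) + 4 + 18 + 20 = 37
σ = (3, 4, 2, 1): (-5) + 4 + (-1) + 0 = -2
σ = (4, 1, 2, 3): 14 + 19 + (-1) + (-9) = 23
σ = (4, 1, 3, 2): 14 + 19 + (-2) + 20 = 51
σ = (4, 2, 1, 3): 14 + 12 + 18 + (-9) = 35
σ = (4, 2, 3, 1): 14 + 12 + (-2) + 0 = 24
σ = (4, 3, 1, 2): 14 + 21 + 18 + 20 = 73
σ = (4, 3, 2, 1): 14 + 21 + (-1) + 0 = 34
Optimal value attained by: σ = (3, 2, 4, 1).
Answer: det⊕(A) = -2; verdict: SINGULAR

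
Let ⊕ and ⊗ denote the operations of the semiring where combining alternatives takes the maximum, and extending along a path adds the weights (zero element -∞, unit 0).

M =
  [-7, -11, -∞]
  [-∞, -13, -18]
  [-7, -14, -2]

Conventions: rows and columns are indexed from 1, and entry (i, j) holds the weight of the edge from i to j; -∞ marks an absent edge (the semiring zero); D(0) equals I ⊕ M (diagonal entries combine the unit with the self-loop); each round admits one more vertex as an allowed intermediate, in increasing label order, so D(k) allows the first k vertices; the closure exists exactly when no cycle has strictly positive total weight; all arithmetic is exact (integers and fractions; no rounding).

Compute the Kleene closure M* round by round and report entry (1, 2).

D(0):
  [0, -11, -∞]
  [-∞, 0, -18]
  [-7, -14, 0]
D(1):
  [0, -11, -∞]
  [-∞, 0, -18]
  [-7, -14, 0]
D(2):
  [0, -11, -29]
  [-∞, 0, -18]
  [-7, -14, 0]
D(3):
  [0, -11, -29]
  [-25, 0, -18]
  [-7, -14, 0]
Answer: M*[1][2] = -11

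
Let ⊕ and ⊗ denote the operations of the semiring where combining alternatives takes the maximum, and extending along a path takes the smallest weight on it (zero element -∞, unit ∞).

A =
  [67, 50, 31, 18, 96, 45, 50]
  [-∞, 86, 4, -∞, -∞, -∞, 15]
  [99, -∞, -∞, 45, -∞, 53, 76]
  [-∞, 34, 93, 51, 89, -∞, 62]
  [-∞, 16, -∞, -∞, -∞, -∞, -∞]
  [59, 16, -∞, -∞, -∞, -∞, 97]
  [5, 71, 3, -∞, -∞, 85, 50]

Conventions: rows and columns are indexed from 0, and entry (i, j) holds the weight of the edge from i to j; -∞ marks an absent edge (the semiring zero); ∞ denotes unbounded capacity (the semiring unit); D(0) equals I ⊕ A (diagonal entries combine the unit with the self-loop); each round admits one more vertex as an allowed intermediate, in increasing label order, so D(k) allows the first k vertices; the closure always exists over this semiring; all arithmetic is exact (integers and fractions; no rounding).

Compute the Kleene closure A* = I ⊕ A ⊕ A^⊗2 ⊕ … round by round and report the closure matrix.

D(0):
  [∞, 50, 31, 18, 96, 45, 50]
  [-∞, ∞, 4, -∞, -∞, -∞, 15]
  [99, -∞, ∞, 45, -∞, 53, 76]
  [-∞, 34, 93, ∞, 89, -∞, 62]
  [-∞, 16, -∞, -∞, ∞, -∞, -∞]
  [59, 16, -∞, -∞, -∞, ∞, 97]
  [5, 71, 3, -∞, -∞, 85, ∞]
D(1):
  [∞, 50, 31, 18, 96, 45, 50]
  [-∞, ∞, 4, -∞, -∞, -∞, 15]
  [99, 50, ∞, 45, 96, 53, 76]
  [-∞, 34, 93, ∞, 89, -∞, 62]
  [-∞, 16, -∞, -∞, ∞, -∞, -∞]
  [59, 50, 31, 18, 59, ∞, 97]
  [5, 71, 5, 5, 5, 85, ∞]
D(2):
  [∞, 50, 31, 18, 96, 45, 50]
  [-∞, ∞, 4, -∞, -∞, -∞, 15]
  [99, 50, ∞, 45, 96, 53, 76]
  [-∞, 34, 93, ∞, 89, -∞, 62]
  [-∞, 16, 4, -∞, ∞, -∞, 15]
  [59, 50, 31, 18, 59, ∞, 97]
  [5, 71, 5, 5, 5, 85, ∞]
D(3):
  [∞, 50, 31, 31, 96, 45, 50]
  [4, ∞, 4, 4, 4, 4, 15]
  [99, 50, ∞, 45, 96, 53, 76]
  [93, 50, 93, ∞, 93, 53, 76]
  [4, 16, 4, 4, ∞, 4, 15]
  [59, 50, 31, 31, 59, ∞, 97]
  [5, 71, 5, 5, 5, 85, ∞]
D(4):
  [∞, 50, 31, 31, 96, 45, 50]
  [4, ∞, 4, 4, 4, 4, 15]
  [99, 50, ∞, 45, 96, 53, 76]
  [93, 50, 93, ∞, 93, 53, 76]
  [4, 16, 4, 4, ∞, 4, 15]
  [59, 50, 31, 31, 59, ∞, 97]
  [5, 71, 5, 5, 5, 85, ∞]
D(5):
  [∞, 50, 31, 31, 96, 45, 50]
  [4, ∞, 4, 4, 4, 4, 15]
  [99, 50, ∞, 45, 96, 53, 76]
  [93, 50, 93, ∞, 93, 53, 76]
  [4, 16, 4, 4, ∞, 4, 15]
  [59, 50, 31, 31, 59, ∞, 97]
  [5, 71, 5, 5, 5, 85, ∞]
D(6):
  [∞, 50, 31, 31, 96, 45, 50]
  [4, ∞, 4, 4, 4, 4, 15]
  [99, 50, ∞, 45, 96, 53, 76]
  [93, 50, 93, ∞, 93, 53, 76]
  [4, 16, 4, 4, ∞, 4, 15]
  [59, 50, 31, 31, 59, ∞, 97]
  [59, 71, 31, 31, 59, 85, ∞]
D(7):
  [∞, 50, 31, 31, 96, 50, 50]
  [15, ∞, 15, 15, 15, 15, 15]
  [99, 71, ∞, 45, 96, 76, 76]
  [93, 71, 93, ∞, 93, 76, 76]
  [15, 16, 15, 15, ∞, 15, 15]
  [59, 71, 31, 31, 59, ∞, 97]
  [59, 71, 31, 31, 59, 85, ∞]
Answer: A* = [[∞, 50, 31, 31, 96, 50, 50], [15, ∞, 15, 15, 15, 15, 15], [99, 71, ∞, 45, 96, 76, 76], [93, 71, 93, ∞, 93, 76, 76], [15, 16, 15, 15, ∞, 15, 15], [59, 71, 31, 31, 59, ∞, 97], [59, 71, 31, 31, 59, 85, ∞]]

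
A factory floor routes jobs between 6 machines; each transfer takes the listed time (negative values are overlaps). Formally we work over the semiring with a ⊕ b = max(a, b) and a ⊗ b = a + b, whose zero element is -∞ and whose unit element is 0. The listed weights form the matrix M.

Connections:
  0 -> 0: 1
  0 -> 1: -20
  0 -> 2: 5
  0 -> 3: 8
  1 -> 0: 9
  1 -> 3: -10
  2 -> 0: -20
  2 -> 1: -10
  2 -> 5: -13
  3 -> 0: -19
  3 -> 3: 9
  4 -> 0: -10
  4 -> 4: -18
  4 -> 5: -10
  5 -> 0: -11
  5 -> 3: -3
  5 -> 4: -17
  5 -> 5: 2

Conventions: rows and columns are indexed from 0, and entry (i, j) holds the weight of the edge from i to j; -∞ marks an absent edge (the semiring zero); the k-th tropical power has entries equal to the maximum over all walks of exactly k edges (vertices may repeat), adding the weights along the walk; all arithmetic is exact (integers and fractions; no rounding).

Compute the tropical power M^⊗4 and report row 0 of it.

M^⊗2:
  [2, -5, 6, 17, -∞, -8]
  [10, -11, 14, 17, -∞, -∞]
  [-1, -40, -15, -12, -30, -11]
  [-10, -39, -14, 18, -∞, -∞]
  [-9, -30, -5, -2, -27, -8]
  [-9, -31, -6, 6, -15, 4]
M^⊗3:
  [4, -4, 7, 26, -25, -6]
  [11, 4, 15, 26, -∞, 1]
  [0, -21, 4, 7, -28, -9]
  [-1, -24, -5, 27, -∞, -27]
  [-8, -15, -4, 7, -25, -6]
  [-7, -16, -4, 15, -13, 6]
M^⊗4:
  [7, -3, 9, 35, -23, -4]
  [13, 5, 16, 35, -16, 3]
  [1, -6, 5, 16, -26, -7]
  [8, -15, 4, 36, -44, -18]
  [-6, -14, -3, 16, -23, -4]
  [-4, -14, -2, 24, -11, 8]
Answer: row 0 of M^⊗4 = [7, -3, 9, 35, -23, -4]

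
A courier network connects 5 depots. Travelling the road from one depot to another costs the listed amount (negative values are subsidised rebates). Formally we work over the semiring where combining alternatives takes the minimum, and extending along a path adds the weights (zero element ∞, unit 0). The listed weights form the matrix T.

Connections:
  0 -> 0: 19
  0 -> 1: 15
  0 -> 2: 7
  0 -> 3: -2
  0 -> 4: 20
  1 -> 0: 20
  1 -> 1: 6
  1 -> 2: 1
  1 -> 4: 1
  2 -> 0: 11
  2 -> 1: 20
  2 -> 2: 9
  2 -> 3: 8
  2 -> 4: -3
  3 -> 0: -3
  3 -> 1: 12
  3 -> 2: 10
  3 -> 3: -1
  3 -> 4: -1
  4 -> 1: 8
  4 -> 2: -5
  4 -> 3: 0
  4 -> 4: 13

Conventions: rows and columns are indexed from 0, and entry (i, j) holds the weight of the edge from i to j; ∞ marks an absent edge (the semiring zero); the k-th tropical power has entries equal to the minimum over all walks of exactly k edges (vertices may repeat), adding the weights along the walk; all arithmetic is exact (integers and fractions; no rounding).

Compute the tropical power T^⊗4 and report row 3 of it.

T^⊗2:
  [-5, 10, 8, -3, -3]
  [12, 9, -4, 1, -2]
  [5, 5, -8, -3, 6]
  [-4, 7, -6, -5, -2]
  [-3, 12, 4, -1, -8]
T^⊗3:
  [-6, 5, -8, -7, -4]
  [-2, 6, -7, -2, -7]
  [-6, 9, 1, -4, -11]
  [-8, 6, -7, -6, -9]
  [-4, 0, -13, -8, -2]
T^⊗4:
  [-10, 4, -9, -8, -11]
  [-5, 1, -12, -7, -10]
  [-7, -3, -16, -11, -5]
  [-9, -1, -14, -10, -10]
  [-11, 4, -7, -9, -16]
Answer: row 3 of T^⊗4 = [-9, -1, -14, -10, -10]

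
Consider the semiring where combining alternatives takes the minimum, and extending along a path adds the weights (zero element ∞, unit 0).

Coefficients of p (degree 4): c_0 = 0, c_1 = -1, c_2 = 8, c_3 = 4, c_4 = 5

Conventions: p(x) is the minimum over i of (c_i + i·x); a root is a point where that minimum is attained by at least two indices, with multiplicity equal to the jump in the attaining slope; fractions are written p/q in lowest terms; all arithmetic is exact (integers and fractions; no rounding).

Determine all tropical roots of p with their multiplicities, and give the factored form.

hull edge (i=0, c=0) to (i=1, c=-1): slope -1, span 1
hull edge (i=1, c=-1) to (i=4, c=5): slope 2, span 3
Factored form: p(x) = 5 ⊗ (x ⊕ (-2)) ⊗ (x ⊕ (-2)) ⊗ (x ⊕ (-2)) ⊗ (x ⊕ 1)
Answer: roots = -2 (mult 3), 1 (mult 1)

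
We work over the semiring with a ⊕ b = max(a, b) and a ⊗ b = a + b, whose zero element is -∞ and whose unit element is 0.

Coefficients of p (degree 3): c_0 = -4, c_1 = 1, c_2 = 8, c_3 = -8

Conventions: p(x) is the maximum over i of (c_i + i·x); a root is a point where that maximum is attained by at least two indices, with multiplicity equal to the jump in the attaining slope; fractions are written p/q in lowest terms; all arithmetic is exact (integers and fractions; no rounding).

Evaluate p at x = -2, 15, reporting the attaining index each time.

p(-2) = max(-4+0·(-2)=-4, 1+1·(-2)=-1, 8+2·(-2)=4, -8+3·(-2)=-14) = 4 (attained by i=2)
p(15) = max(-4+0·15=-4, 1+1·15=16, 8+2·15=38, -8+3·15=37) = 38 (attained by i=2)
Answer: p(-2) = 4; p(15) = 38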